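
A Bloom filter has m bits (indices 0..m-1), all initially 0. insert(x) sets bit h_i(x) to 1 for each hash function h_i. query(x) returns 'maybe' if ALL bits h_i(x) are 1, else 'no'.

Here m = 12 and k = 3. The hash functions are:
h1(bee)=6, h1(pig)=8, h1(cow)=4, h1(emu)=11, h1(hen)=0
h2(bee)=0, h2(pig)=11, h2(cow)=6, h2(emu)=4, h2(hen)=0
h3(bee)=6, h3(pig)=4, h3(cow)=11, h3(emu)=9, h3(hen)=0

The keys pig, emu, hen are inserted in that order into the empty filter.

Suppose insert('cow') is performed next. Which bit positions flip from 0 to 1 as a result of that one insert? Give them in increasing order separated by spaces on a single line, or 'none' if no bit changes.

Start: bits=000000000000
After insert 'pig': sets bits 4 8 11 -> bits=000010001001
After insert 'emu': sets bits 4 9 11 -> bits=000010001101
After insert 'hen': sets bits 0 -> bits=100010001101
insert 'cow' would touch bits 4 6 11; currently bit4=1, bit6=0, bit11=1
Bits that are 0 among those (would change 0->1): 6

Answer: 6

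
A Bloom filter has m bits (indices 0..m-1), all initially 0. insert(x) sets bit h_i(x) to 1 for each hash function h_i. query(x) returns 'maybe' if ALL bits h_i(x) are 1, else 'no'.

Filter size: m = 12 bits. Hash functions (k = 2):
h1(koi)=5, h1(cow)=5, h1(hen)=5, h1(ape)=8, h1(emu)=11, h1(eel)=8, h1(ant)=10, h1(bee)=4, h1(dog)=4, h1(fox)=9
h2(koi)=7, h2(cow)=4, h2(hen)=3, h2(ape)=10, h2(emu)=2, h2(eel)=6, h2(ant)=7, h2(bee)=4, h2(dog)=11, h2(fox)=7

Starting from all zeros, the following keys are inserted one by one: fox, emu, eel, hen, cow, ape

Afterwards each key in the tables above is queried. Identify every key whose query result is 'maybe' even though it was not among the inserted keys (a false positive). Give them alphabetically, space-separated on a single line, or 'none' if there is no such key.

Start: bits=000000000000
After insert 'fox': sets bits 7 9 -> bits=000000010100
After insert 'emu': sets bits 2 11 -> bits=001000010101
After insert 'eel': sets bits 6 8 -> bits=001000111101
After insert 'hen': sets bits 3 5 -> bits=001101111101
After insert 'cow': sets bits 4 5 -> bits=001111111101
After insert 'ape': sets bits 8 10 -> bits=001111111111
Not inserted: ant bee dog koi — query each against bits=001111111111:
query ant: checks bit7=1, bit10=1 (all 1) -> maybe => FALSE POSITIVE
query bee: checks bit4=1 (all 1) -> maybe => FALSE POSITIVE
query dog: checks bit4=1, bit11=1 (all 1) -> maybe => FALSE POSITIVE
query koi: checks bit5=1, bit7=1 (all 1) -> maybe => FALSE POSITIVE
False positives (alphabetical): ant bee dog koi

Answer: ant bee dog koi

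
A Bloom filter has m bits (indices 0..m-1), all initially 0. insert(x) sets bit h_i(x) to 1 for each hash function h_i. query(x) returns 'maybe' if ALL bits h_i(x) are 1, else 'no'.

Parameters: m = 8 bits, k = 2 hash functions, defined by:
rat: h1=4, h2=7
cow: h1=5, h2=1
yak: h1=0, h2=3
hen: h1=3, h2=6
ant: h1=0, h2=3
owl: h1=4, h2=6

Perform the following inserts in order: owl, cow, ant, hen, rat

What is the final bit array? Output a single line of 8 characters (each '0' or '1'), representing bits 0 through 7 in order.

Answer: 11011111

Derivation:
Start: bits=00000000
After insert 'owl': sets bits 4 6 -> bits=00001010
After insert 'cow': sets bits 1 5 -> bits=01001110
After insert 'ant': sets bits 0 3 -> bits=11011110
After insert 'hen': sets bits 3 6 -> bits=11011110
After insert 'rat': sets bits 4 7 -> bits=11011111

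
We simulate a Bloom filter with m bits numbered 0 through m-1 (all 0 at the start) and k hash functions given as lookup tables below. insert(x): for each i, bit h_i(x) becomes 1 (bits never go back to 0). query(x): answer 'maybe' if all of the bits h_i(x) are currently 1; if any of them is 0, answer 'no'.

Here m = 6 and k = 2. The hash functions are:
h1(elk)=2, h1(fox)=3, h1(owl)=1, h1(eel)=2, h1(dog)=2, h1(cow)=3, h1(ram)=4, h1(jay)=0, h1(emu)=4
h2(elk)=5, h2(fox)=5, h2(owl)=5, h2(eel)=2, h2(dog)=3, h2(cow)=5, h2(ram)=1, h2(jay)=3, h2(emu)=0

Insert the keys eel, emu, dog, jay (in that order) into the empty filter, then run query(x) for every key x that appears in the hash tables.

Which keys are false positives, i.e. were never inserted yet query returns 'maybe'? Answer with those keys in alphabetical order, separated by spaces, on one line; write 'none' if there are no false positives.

Start: bits=000000
After insert 'eel': sets bits 2 -> bits=001000
After insert 'emu': sets bits 0 4 -> bits=101010
After insert 'dog': sets bits 2 3 -> bits=101110
After insert 'jay': sets bits 0 3 -> bits=101110
Not inserted: cow elk fox owl ram — query each against bits=101110:
query cow: checks bit3=1, bit5=0 (has a 0) -> no => not a false positive
query elk: checks bit2=1, bit5=0 (has a 0) -> no => not a false positive
query fox: checks bit3=1, bit5=0 (has a 0) -> no => not a false positive
query owl: checks bit1=0, bit5=0 (has a 0) -> no => not a false positive
query ram: checks bit1=0, bit4=1 (has a 0) -> no => not a false positive
False positives (alphabetical): none

Answer: none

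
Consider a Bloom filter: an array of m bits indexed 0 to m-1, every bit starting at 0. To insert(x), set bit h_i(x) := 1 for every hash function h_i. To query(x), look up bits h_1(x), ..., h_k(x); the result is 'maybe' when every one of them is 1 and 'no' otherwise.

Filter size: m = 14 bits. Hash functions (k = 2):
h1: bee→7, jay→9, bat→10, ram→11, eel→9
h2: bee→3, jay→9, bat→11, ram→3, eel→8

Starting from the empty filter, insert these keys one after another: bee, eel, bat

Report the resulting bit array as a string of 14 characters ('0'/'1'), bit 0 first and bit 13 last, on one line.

Start: bits=00000000000000
After insert 'bee': sets bits 3 7 -> bits=00010001000000
After insert 'eel': sets bits 8 9 -> bits=00010001110000
After insert 'bat': sets bits 10 11 -> bits=00010001111100

Answer: 00010001111100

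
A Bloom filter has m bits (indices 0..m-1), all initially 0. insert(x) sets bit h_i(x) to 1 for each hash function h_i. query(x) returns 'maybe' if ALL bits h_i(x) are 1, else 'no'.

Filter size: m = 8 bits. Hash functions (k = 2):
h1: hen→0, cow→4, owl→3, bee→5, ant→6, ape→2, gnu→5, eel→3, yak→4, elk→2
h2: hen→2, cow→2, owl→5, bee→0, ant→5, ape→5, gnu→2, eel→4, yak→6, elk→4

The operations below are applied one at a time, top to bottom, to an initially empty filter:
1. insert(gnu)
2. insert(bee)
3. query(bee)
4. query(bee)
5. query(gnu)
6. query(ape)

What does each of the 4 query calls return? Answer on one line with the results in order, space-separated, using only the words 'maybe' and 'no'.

Start: bits=00000000
Op 1: insert gnu -> sets bits 2 5 -> bits=00100100
Op 2: insert bee -> sets bits 0 5 -> bits=10100100
Op 3: query bee -> checks bit0=1, bit5=1 (all 1) -> maybe
Op 4: query bee -> checks bit0=1, bit5=1 (all 1) -> maybe
Op 5: query gnu -> checks bit2=1, bit5=1 (all 1) -> maybe
Op 6: query ape -> checks bit2=1, bit5=1 (all 1) -> maybe
Query results in order: maybe maybe maybe maybe

Answer: maybe maybe maybe maybe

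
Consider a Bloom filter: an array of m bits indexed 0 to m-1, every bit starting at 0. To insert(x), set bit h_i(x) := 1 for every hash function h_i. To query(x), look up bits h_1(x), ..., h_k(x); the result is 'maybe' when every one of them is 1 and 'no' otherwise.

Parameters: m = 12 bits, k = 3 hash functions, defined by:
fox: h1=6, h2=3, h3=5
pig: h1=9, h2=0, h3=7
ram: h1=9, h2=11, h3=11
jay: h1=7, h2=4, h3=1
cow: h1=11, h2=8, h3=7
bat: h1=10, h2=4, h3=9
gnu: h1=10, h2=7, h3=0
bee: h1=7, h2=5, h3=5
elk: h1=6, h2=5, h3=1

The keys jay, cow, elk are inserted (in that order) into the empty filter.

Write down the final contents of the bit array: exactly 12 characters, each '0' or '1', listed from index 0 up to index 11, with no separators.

Start: bits=000000000000
After insert 'jay': sets bits 1 4 7 -> bits=010010010000
After insert 'cow': sets bits 7 8 11 -> bits=010010011001
After insert 'elk': sets bits 1 5 6 -> bits=010011111001

Answer: 010011111001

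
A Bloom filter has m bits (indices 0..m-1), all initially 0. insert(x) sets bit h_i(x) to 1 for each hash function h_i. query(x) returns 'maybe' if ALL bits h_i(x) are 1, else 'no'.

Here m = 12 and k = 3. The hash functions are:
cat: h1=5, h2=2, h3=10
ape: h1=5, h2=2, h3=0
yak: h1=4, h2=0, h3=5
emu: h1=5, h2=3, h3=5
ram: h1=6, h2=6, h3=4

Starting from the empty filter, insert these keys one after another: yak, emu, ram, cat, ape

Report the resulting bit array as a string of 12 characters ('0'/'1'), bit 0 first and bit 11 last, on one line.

Start: bits=000000000000
After insert 'yak': sets bits 0 4 5 -> bits=100011000000
After insert 'emu': sets bits 3 5 -> bits=100111000000
After insert 'ram': sets bits 4 6 -> bits=100111100000
After insert 'cat': sets bits 2 5 10 -> bits=101111100010
After insert 'ape': sets bits 0 2 5 -> bits=101111100010

Answer: 101111100010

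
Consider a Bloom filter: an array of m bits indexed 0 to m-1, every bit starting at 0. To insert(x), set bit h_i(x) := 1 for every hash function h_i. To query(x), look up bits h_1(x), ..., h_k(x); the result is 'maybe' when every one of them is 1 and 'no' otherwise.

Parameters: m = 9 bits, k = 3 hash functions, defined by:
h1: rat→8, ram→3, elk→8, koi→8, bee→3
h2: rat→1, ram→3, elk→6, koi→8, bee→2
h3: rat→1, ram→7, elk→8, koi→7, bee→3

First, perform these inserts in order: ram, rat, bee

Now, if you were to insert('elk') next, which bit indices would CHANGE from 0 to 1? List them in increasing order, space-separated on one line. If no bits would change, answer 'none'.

Answer: 6

Derivation:
Start: bits=000000000
After insert 'ram': sets bits 3 7 -> bits=000100010
After insert 'rat': sets bits 1 8 -> bits=010100011
After insert 'bee': sets bits 2 3 -> bits=011100011
insert 'elk' would touch bits 6 8; currently bit6=0, bit8=1
Bits that are 0 among those (would change 0->1): 6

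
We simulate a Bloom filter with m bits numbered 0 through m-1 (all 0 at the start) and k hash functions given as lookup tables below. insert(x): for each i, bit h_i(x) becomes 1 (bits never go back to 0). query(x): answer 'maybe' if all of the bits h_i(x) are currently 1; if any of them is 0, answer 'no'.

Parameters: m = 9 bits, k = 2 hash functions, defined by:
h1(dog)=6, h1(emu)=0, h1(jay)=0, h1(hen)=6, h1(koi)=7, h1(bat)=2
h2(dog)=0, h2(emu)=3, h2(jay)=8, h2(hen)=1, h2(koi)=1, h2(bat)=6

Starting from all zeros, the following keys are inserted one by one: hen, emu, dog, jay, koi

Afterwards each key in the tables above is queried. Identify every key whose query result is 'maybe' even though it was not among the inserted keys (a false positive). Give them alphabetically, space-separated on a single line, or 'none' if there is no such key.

Start: bits=000000000
After insert 'hen': sets bits 1 6 -> bits=010000100
After insert 'emu': sets bits 0 3 -> bits=110100100
After insert 'dog': sets bits 0 6 -> bits=110100100
After insert 'jay': sets bits 0 8 -> bits=110100101
After insert 'koi': sets bits 1 7 -> bits=110100111
Not inserted: bat — query each against bits=110100111:
query bat: checks bit2=0, bit6=1 (has a 0) -> no => not a false positive
False positives (alphabetical): none

Answer: none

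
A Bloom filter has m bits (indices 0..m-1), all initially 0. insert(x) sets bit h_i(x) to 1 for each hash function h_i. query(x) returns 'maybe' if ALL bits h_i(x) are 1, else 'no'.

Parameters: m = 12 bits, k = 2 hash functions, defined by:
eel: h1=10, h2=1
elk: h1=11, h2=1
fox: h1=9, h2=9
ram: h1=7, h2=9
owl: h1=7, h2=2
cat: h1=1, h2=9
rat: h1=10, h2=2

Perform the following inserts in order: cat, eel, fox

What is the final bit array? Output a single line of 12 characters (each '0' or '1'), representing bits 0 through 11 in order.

Answer: 010000000110

Derivation:
Start: bits=000000000000
After insert 'cat': sets bits 1 9 -> bits=010000000100
After insert 'eel': sets bits 1 10 -> bits=010000000110
After insert 'fox': sets bits 9 -> bits=010000000110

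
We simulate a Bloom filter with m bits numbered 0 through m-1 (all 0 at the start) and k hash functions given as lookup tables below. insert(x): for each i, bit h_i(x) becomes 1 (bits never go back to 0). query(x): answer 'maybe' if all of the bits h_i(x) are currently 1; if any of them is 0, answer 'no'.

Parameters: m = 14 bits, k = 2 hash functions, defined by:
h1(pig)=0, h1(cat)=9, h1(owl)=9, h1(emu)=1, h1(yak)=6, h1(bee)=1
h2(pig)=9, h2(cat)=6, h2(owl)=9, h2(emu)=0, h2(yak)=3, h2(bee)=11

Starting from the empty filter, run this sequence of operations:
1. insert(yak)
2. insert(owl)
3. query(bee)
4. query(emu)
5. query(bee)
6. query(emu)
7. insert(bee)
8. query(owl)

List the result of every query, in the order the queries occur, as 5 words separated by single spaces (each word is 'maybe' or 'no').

Start: bits=00000000000000
Op 1: insert yak -> sets bits 3 6 -> bits=00010010000000
Op 2: insert owl -> sets bits 9 -> bits=00010010010000
Op 3: query bee -> checks bit1=0, bit11=0 (has a 0) -> no
Op 4: query emu -> checks bit0=0, bit1=0 (has a 0) -> no
Op 5: query bee -> checks bit1=0, bit11=0 (has a 0) -> no
Op 6: query emu -> checks bit0=0, bit1=0 (has a 0) -> no
Op 7: insert bee -> sets bits 1 11 -> bits=01010010010100
Op 8: query owl -> checks bit9=1 (all 1) -> maybe
Query results in order: no no no no maybe

Answer: no no no no maybe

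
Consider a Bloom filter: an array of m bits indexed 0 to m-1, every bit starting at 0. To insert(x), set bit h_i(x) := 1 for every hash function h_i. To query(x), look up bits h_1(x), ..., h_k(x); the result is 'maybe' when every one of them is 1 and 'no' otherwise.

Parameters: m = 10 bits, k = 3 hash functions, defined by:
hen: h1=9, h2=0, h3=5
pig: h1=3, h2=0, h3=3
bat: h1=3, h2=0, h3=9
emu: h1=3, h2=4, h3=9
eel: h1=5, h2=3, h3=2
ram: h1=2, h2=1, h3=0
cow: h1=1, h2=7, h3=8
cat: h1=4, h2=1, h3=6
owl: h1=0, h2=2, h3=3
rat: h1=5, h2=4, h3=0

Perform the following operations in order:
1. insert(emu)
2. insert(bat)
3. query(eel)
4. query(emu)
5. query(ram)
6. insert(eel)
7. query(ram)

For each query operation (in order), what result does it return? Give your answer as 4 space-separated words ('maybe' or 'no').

Answer: no maybe no no

Derivation:
Start: bits=0000000000
Op 1: insert emu -> sets bits 3 4 9 -> bits=0001100001
Op 2: insert bat -> sets bits 0 3 9 -> bits=1001100001
Op 3: query eel -> checks bit2=0, bit3=1, bit5=0 (has a 0) -> no
Op 4: query emu -> checks bit3=1, bit4=1, bit9=1 (all 1) -> maybe
Op 5: query ram -> checks bit0=1, bit1=0, bit2=0 (has a 0) -> no
Op 6: insert eel -> sets bits 2 3 5 -> bits=1011110001
Op 7: query ram -> checks bit0=1, bit1=0, bit2=1 (has a 0) -> no
Query results in order: no maybe no no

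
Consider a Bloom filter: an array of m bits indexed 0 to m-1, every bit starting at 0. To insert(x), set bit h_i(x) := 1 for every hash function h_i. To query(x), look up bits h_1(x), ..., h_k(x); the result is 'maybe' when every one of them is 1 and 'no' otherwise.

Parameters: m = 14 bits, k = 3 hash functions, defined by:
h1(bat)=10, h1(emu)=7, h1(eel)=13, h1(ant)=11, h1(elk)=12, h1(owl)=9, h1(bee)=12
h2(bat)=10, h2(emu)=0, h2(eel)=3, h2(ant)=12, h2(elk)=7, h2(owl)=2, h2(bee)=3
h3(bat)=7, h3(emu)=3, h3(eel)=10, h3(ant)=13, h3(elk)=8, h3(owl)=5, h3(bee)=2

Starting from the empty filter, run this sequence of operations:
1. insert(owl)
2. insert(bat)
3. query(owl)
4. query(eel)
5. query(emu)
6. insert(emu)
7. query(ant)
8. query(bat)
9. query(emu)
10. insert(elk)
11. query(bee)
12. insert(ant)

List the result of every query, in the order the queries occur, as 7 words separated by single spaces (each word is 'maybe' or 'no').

Start: bits=00000000000000
Op 1: insert owl -> sets bits 2 5 9 -> bits=00100100010000
Op 2: insert bat -> sets bits 7 10 -> bits=00100101011000
Op 3: query owl -> checks bit2=1, bit5=1, bit9=1 (all 1) -> maybe
Op 4: query eel -> checks bit3=0, bit10=1, bit13=0 (has a 0) -> no
Op 5: query emu -> checks bit0=0, bit3=0, bit7=1 (has a 0) -> no
Op 6: insert emu -> sets bits 0 3 7 -> bits=10110101011000
Op 7: query ant -> checks bit11=0, bit12=0, bit13=0 (has a 0) -> no
Op 8: query bat -> checks bit7=1, bit10=1 (all 1) -> maybe
Op 9: query emu -> checks bit0=1, bit3=1, bit7=1 (all 1) -> maybe
Op 10: insert elk -> sets bits 7 8 12 -> bits=10110101111010
Op 11: query bee -> checks bit2=1, bit3=1, bit12=1 (all 1) -> maybe
Op 12: insert ant -> sets bits 11 12 13 -> bits=10110101111111
Query results in order: maybe no no no maybe maybe maybe

Answer: maybe no no no maybe maybe maybe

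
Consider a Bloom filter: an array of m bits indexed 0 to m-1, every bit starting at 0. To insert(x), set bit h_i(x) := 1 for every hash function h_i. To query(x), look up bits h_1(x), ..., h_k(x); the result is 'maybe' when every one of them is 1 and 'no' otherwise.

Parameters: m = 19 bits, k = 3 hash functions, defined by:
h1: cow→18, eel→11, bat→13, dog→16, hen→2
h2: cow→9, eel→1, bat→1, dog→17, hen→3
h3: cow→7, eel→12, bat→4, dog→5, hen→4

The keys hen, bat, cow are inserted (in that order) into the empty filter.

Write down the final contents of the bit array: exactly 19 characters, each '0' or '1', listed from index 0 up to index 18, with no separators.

Answer: 0111100101000100001

Derivation:
Start: bits=0000000000000000000
After insert 'hen': sets bits 2 3 4 -> bits=0011100000000000000
After insert 'bat': sets bits 1 4 13 -> bits=0111100000000100000
After insert 'cow': sets bits 7 9 18 -> bits=0111100101000100001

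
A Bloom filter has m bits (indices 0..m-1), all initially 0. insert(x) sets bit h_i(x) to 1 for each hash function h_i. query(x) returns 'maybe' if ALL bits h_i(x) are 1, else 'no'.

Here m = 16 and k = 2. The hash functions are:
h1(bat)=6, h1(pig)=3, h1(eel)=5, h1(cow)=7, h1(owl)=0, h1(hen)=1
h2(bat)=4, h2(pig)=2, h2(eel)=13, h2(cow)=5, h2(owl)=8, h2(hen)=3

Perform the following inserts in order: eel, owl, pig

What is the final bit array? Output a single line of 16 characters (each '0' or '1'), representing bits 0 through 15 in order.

Answer: 1011010010000100

Derivation:
Start: bits=0000000000000000
After insert 'eel': sets bits 5 13 -> bits=0000010000000100
After insert 'owl': sets bits 0 8 -> bits=1000010010000100
After insert 'pig': sets bits 2 3 -> bits=1011010010000100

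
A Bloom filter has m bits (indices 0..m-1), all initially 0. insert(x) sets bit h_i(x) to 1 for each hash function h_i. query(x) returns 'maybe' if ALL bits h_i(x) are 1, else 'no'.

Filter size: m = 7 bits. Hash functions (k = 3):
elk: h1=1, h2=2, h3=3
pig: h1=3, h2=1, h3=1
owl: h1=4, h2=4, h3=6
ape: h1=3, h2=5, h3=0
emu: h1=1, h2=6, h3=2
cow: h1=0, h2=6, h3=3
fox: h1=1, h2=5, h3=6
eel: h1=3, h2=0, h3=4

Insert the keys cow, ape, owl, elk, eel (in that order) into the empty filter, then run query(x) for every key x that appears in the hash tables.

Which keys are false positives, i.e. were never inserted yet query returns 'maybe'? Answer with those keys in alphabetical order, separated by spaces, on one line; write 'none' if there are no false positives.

Answer: emu fox pig

Derivation:
Start: bits=0000000
After insert 'cow': sets bits 0 3 6 -> bits=1001001
After insert 'ape': sets bits 0 3 5 -> bits=1001011
After insert 'owl': sets bits 4 6 -> bits=1001111
After insert 'elk': sets bits 1 2 3 -> bits=1111111
After insert 'eel': sets bits 0 3 4 -> bits=1111111
Not inserted: emu fox pig — query each against bits=1111111:
query emu: checks bit1=1, bit2=1, bit6=1 (all 1) -> maybe => FALSE POSITIVE
query fox: checks bit1=1, bit5=1, bit6=1 (all 1) -> maybe => FALSE POSITIVE
query pig: checks bit1=1, bit3=1 (all 1) -> maybe => FALSE POSITIVE
False positives (alphabetical): emu fox pig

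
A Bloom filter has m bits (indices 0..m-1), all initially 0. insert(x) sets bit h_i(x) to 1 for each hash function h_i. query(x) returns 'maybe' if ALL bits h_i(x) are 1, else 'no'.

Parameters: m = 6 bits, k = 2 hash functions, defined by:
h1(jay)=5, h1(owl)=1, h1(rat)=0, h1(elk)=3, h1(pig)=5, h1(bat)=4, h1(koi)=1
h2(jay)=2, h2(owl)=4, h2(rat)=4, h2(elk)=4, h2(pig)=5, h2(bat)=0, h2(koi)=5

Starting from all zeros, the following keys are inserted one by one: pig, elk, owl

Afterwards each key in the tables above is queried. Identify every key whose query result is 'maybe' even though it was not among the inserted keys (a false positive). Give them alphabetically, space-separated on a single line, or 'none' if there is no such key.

Answer: koi

Derivation:
Start: bits=000000
After insert 'pig': sets bits 5 -> bits=000001
After insert 'elk': sets bits 3 4 -> bits=000111
After insert 'owl': sets bits 1 4 -> bits=010111
Not inserted: bat jay koi rat — query each against bits=010111:
query bat: checks bit0=0, bit4=1 (has a 0) -> no => not a false positive
query jay: checks bit2=0, bit5=1 (has a 0) -> no => not a false positive
query koi: checks bit1=1, bit5=1 (all 1) -> maybe => FALSE POSITIVE
query rat: checks bit0=0, bit4=1 (has a 0) -> no => not a false positive
False positives (alphabetical): koi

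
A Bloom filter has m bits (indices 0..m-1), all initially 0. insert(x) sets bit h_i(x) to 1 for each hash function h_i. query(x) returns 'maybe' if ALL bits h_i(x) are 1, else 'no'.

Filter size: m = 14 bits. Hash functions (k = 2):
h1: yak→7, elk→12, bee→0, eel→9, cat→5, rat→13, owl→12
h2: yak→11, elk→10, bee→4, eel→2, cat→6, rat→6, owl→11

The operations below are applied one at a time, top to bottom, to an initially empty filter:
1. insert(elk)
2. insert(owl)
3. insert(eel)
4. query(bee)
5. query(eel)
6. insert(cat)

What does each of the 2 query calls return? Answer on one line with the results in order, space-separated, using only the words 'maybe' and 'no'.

Start: bits=00000000000000
Op 1: insert elk -> sets bits 10 12 -> bits=00000000001010
Op 2: insert owl -> sets bits 11 12 -> bits=00000000001110
Op 3: insert eel -> sets bits 2 9 -> bits=00100000011110
Op 4: query bee -> checks bit0=0, bit4=0 (has a 0) -> no
Op 5: query eel -> checks bit2=1, bit9=1 (all 1) -> maybe
Op 6: insert cat -> sets bits 5 6 -> bits=00100110011110
Query results in order: no maybe

Answer: no maybe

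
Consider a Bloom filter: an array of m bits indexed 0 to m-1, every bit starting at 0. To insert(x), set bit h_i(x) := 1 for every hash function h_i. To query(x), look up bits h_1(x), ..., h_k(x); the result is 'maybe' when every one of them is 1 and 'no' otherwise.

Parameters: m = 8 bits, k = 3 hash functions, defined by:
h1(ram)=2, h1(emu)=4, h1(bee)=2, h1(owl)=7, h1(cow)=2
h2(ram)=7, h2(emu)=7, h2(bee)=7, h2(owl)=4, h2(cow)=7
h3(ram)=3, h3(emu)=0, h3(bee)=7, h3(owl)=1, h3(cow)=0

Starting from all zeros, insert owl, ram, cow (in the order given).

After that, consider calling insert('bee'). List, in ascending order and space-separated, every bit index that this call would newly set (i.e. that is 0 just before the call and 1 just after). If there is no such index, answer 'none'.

Answer: none

Derivation:
Start: bits=00000000
After insert 'owl': sets bits 1 4 7 -> bits=01001001
After insert 'ram': sets bits 2 3 7 -> bits=01111001
After insert 'cow': sets bits 0 2 7 -> bits=11111001
insert 'bee' would touch bits 2 7; currently bit2=1, bit7=1
Bits that are 0 among those (would change 0->1): none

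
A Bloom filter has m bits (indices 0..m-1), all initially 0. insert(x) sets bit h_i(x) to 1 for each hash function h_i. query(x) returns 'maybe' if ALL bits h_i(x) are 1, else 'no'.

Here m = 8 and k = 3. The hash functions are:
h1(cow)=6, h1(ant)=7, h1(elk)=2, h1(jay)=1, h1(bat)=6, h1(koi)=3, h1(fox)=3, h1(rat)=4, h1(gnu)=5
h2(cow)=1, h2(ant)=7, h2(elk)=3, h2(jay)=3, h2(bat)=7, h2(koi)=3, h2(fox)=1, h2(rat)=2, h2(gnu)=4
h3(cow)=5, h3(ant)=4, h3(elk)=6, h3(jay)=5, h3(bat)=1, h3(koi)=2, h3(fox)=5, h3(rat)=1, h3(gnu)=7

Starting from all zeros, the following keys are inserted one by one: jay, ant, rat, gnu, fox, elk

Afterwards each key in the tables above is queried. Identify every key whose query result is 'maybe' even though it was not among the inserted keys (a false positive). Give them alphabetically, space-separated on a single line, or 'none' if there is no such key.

Answer: bat cow koi

Derivation:
Start: bits=00000000
After insert 'jay': sets bits 1 3 5 -> bits=01010100
After insert 'ant': sets bits 4 7 -> bits=01011101
After insert 'rat': sets bits 1 2 4 -> bits=01111101
After insert 'gnu': sets bits 4 5 7 -> bits=01111101
After insert 'fox': sets bits 1 3 5 -> bits=01111101
After insert 'elk': sets bits 2 3 6 -> bits=01111111
Not inserted: bat cow koi — query each against bits=01111111:
query bat: checks bit1=1, bit6=1, bit7=1 (all 1) -> maybe => FALSE POSITIVE
query cow: checks bit1=1, bit5=1, bit6=1 (all 1) -> maybe => FALSE POSITIVE
query koi: checks bit2=1, bit3=1 (all 1) -> maybe => FALSE POSITIVE
False positives (alphabetical): bat cow koi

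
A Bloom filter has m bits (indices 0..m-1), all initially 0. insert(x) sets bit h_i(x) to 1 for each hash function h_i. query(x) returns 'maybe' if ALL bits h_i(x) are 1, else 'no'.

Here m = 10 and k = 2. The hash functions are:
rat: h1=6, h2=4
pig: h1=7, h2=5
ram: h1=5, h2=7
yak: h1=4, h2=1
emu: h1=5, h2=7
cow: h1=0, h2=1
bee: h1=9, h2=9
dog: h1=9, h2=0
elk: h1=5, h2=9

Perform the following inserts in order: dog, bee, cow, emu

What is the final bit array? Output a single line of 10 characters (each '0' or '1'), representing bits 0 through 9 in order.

Start: bits=0000000000
After insert 'dog': sets bits 0 9 -> bits=1000000001
After insert 'bee': sets bits 9 -> bits=1000000001
After insert 'cow': sets bits 0 1 -> bits=1100000001
After insert 'emu': sets bits 5 7 -> bits=1100010101

Answer: 1100010101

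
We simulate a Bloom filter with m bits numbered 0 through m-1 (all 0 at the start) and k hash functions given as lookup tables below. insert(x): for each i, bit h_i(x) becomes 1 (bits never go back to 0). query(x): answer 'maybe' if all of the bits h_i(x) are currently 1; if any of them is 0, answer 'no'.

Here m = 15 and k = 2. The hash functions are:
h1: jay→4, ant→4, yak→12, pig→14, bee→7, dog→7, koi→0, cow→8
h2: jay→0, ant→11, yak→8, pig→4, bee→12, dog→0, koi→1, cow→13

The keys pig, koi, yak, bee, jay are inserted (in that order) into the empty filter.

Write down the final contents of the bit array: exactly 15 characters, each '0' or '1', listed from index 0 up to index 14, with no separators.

Answer: 110010011000101

Derivation:
Start: bits=000000000000000
After insert 'pig': sets bits 4 14 -> bits=000010000000001
After insert 'koi': sets bits 0 1 -> bits=110010000000001
After insert 'yak': sets bits 8 12 -> bits=110010001000101
After insert 'bee': sets bits 7 12 -> bits=110010011000101
After insert 'jay': sets bits 0 4 -> bits=110010011000101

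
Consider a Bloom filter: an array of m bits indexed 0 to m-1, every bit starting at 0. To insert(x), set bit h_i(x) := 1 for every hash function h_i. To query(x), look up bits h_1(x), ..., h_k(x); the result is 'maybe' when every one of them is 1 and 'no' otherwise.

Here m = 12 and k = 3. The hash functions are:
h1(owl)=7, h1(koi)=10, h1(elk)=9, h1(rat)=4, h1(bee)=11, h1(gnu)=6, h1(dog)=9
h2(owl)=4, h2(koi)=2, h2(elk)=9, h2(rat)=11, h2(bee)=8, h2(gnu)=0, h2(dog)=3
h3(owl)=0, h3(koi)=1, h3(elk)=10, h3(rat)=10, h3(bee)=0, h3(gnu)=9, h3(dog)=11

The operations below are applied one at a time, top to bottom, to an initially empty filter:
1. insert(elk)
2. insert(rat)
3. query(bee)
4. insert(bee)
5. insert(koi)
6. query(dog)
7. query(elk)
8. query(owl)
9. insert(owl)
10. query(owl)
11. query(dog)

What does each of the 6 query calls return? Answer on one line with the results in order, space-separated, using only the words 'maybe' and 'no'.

Start: bits=000000000000
Op 1: insert elk -> sets bits 9 10 -> bits=000000000110
Op 2: insert rat -> sets bits 4 10 11 -> bits=000010000111
Op 3: query bee -> checks bit0=0, bit8=0, bit11=1 (has a 0) -> no
Op 4: insert bee -> sets bits 0 8 11 -> bits=100010001111
Op 5: insert koi -> sets bits 1 2 10 -> bits=111010001111
Op 6: query dog -> checks bit3=0, bit9=1, bit11=1 (has a 0) -> no
Op 7: query elk -> checks bit9=1, bit10=1 (all 1) -> maybe
Op 8: query owl -> checks bit0=1, bit4=1, bit7=0 (has a 0) -> no
Op 9: insert owl -> sets bits 0 4 7 -> bits=111010011111
Op 10: query owl -> checks bit0=1, bit4=1, bit7=1 (all 1) -> maybe
Op 11: query dog -> checks bit3=0, bit9=1, bit11=1 (has a 0) -> no
Query results in order: no no maybe no maybe no

Answer: no no maybe no maybe no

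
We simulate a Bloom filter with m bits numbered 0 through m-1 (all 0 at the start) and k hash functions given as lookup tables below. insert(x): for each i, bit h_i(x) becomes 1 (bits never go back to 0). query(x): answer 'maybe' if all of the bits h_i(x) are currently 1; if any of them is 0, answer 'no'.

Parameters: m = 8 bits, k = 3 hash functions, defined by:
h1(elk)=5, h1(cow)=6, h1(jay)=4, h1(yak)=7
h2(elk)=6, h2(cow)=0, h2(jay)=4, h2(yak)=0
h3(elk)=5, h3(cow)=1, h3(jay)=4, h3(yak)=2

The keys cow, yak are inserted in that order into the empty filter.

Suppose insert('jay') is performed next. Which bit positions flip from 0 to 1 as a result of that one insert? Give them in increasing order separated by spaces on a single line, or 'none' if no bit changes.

Start: bits=00000000
After insert 'cow': sets bits 0 1 6 -> bits=11000010
After insert 'yak': sets bits 0 2 7 -> bits=11100011
insert 'jay' would touch bits 4; currently bit4=0
Bits that are 0 among those (would change 0->1): 4

Answer: 4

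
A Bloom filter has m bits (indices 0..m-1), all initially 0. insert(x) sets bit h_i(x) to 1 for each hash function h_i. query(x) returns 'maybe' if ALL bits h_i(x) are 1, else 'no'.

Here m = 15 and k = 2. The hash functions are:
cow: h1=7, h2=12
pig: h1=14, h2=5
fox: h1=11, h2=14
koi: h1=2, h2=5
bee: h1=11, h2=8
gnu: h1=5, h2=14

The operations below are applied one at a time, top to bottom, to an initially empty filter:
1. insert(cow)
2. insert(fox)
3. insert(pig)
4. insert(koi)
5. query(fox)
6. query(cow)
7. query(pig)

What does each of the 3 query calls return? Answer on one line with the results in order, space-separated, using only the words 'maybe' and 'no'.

Answer: maybe maybe maybe

Derivation:
Start: bits=000000000000000
Op 1: insert cow -> sets bits 7 12 -> bits=000000010000100
Op 2: insert fox -> sets bits 11 14 -> bits=000000010001101
Op 3: insert pig -> sets bits 5 14 -> bits=000001010001101
Op 4: insert koi -> sets bits 2 5 -> bits=001001010001101
Op 5: query fox -> checks bit11=1, bit14=1 (all 1) -> maybe
Op 6: query cow -> checks bit7=1, bit12=1 (all 1) -> maybe
Op 7: query pig -> checks bit5=1, bit14=1 (all 1) -> maybe
Query results in order: maybe maybe maybe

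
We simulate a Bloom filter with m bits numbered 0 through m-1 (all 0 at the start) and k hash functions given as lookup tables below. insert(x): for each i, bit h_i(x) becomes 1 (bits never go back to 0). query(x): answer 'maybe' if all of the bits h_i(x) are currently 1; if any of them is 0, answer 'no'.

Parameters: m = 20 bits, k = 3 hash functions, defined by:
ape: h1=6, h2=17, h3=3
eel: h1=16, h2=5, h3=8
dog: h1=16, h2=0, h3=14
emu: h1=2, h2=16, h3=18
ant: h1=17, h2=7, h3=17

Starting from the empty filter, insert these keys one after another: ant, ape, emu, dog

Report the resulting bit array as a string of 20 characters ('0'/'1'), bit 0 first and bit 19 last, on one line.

Answer: 10110011000000101110

Derivation:
Start: bits=00000000000000000000
After insert 'ant': sets bits 7 17 -> bits=00000001000000000100
After insert 'ape': sets bits 3 6 17 -> bits=00010011000000000100
After insert 'emu': sets bits 2 16 18 -> bits=00110011000000001110
After insert 'dog': sets bits 0 14 16 -> bits=10110011000000101110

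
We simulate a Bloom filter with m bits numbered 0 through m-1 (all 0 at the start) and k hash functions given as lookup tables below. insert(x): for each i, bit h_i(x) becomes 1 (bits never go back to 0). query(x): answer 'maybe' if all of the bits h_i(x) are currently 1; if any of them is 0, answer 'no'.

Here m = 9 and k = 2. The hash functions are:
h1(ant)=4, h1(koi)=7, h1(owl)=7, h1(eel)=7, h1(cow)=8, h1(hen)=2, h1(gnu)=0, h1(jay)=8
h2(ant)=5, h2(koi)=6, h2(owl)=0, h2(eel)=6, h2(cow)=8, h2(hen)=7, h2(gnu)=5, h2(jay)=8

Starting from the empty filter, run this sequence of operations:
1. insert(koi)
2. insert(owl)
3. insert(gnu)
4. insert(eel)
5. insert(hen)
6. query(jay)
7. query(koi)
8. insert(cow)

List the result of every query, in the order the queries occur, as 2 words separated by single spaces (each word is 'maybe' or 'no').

Answer: no maybe

Derivation:
Start: bits=000000000
Op 1: insert koi -> sets bits 6 7 -> bits=000000110
Op 2: insert owl -> sets bits 0 7 -> bits=100000110
Op 3: insert gnu -> sets bits 0 5 -> bits=100001110
Op 4: insert eel -> sets bits 6 7 -> bits=100001110
Op 5: insert hen -> sets bits 2 7 -> bits=101001110
Op 6: query jay -> checks bit8=0 (has a 0) -> no
Op 7: query koi -> checks bit6=1, bit7=1 (all 1) -> maybe
Op 8: insert cow -> sets bits 8 -> bits=101001111
Query results in order: no maybe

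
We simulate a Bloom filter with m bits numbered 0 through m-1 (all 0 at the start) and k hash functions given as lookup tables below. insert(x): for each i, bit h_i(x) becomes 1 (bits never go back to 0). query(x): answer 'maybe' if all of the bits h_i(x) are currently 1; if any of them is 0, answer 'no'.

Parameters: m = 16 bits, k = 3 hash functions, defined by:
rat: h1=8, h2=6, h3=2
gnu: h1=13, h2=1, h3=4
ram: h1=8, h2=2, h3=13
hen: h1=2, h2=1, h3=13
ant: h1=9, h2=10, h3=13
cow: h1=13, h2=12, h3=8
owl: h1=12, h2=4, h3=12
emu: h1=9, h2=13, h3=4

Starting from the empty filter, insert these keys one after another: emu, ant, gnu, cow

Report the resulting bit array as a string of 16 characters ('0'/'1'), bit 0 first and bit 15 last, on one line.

Start: bits=0000000000000000
After insert 'emu': sets bits 4 9 13 -> bits=0000100001000100
After insert 'ant': sets bits 9 10 13 -> bits=0000100001100100
After insert 'gnu': sets bits 1 4 13 -> bits=0100100001100100
After insert 'cow': sets bits 8 12 13 -> bits=0100100011101100

Answer: 0100100011101100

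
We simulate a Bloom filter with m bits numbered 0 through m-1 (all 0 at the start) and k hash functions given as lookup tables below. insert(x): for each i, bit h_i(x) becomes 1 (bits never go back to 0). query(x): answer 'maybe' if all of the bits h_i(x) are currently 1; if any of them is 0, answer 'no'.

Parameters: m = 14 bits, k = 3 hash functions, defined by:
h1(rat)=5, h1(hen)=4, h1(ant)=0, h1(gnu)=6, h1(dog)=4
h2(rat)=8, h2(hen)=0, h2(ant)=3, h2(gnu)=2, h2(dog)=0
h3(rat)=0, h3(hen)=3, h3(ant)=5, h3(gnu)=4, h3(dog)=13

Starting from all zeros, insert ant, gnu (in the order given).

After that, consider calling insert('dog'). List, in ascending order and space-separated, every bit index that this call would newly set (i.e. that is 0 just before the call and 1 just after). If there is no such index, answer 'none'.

Answer: 13

Derivation:
Start: bits=00000000000000
After insert 'ant': sets bits 0 3 5 -> bits=10010100000000
After insert 'gnu': sets bits 2 4 6 -> bits=10111110000000
insert 'dog' would touch bits 0 4 13; currently bit0=1, bit4=1, bit13=0
Bits that are 0 among those (would change 0->1): 13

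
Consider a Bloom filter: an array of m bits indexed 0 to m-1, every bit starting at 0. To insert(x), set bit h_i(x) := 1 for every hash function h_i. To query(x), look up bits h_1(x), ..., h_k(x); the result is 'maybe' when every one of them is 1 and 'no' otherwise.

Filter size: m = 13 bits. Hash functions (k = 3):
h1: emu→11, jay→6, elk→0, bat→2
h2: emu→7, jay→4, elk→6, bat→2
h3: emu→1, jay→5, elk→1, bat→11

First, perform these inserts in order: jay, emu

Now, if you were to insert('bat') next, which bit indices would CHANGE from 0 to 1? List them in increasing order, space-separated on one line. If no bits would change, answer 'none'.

Start: bits=0000000000000
After insert 'jay': sets bits 4 5 6 -> bits=0000111000000
After insert 'emu': sets bits 1 7 11 -> bits=0100111100010
insert 'bat' would touch bits 2 11; currently bit2=0, bit11=1
Bits that are 0 among those (would change 0->1): 2

Answer: 2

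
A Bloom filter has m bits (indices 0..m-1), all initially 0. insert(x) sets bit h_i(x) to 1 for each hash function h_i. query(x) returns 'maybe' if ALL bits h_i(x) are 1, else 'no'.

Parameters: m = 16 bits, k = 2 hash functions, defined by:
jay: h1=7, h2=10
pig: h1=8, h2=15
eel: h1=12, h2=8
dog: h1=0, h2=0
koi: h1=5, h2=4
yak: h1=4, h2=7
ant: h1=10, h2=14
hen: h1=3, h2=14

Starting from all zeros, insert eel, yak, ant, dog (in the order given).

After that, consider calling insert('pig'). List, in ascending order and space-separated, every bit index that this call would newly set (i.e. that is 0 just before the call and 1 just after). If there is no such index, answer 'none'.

Start: bits=0000000000000000
After insert 'eel': sets bits 8 12 -> bits=0000000010001000
After insert 'yak': sets bits 4 7 -> bits=0000100110001000
After insert 'ant': sets bits 10 14 -> bits=0000100110101010
After insert 'dog': sets bits 0 -> bits=1000100110101010
insert 'pig' would touch bits 8 15; currently bit8=1, bit15=0
Bits that are 0 among those (would change 0->1): 15

Answer: 15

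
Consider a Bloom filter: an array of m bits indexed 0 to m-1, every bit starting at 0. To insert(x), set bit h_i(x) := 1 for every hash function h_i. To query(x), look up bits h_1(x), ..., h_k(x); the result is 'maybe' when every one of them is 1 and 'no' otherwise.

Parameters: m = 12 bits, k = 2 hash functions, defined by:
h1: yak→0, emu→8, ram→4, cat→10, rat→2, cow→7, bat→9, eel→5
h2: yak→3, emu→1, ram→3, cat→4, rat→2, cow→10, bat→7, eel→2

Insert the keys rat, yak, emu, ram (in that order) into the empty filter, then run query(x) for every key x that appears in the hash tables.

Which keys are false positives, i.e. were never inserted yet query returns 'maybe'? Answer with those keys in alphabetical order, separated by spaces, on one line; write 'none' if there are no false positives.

Answer: none

Derivation:
Start: bits=000000000000
After insert 'rat': sets bits 2 -> bits=001000000000
After insert 'yak': sets bits 0 3 -> bits=101100000000
After insert 'emu': sets bits 1 8 -> bits=111100001000
After insert 'ram': sets bits 3 4 -> bits=111110001000
Not inserted: bat cat cow eel — query each against bits=111110001000:
query bat: checks bit7=0, bit9=0 (has a 0) -> no => not a false positive
query cat: checks bit4=1, bit10=0 (has a 0) -> no => not a false positive
query cow: checks bit7=0, bit10=0 (has a 0) -> no => not a false positive
query eel: checks bit2=1, bit5=0 (has a 0) -> no => not a false positive
False positives (alphabetical): none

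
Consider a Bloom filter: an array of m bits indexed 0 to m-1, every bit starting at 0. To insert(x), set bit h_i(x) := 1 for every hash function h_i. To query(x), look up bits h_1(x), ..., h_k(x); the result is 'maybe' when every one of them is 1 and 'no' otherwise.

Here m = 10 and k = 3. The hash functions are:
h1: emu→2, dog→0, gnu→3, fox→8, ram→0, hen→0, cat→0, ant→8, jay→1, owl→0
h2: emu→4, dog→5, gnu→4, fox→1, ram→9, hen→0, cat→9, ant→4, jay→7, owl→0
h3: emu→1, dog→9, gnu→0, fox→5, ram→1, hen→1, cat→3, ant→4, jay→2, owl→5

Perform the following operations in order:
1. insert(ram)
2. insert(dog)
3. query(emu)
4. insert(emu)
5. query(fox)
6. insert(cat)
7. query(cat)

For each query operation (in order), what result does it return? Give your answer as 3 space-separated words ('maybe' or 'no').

Answer: no no maybe

Derivation:
Start: bits=0000000000
Op 1: insert ram -> sets bits 0 1 9 -> bits=1100000001
Op 2: insert dog -> sets bits 0 5 9 -> bits=1100010001
Op 3: query emu -> checks bit1=1, bit2=0, bit4=0 (has a 0) -> no
Op 4: insert emu -> sets bits 1 2 4 -> bits=1110110001
Op 5: query fox -> checks bit1=1, bit5=1, bit8=0 (has a 0) -> no
Op 6: insert cat -> sets bits 0 3 9 -> bits=1111110001
Op 7: query cat -> checks bit0=1, bit3=1, bit9=1 (all 1) -> maybe
Query results in order: no no maybe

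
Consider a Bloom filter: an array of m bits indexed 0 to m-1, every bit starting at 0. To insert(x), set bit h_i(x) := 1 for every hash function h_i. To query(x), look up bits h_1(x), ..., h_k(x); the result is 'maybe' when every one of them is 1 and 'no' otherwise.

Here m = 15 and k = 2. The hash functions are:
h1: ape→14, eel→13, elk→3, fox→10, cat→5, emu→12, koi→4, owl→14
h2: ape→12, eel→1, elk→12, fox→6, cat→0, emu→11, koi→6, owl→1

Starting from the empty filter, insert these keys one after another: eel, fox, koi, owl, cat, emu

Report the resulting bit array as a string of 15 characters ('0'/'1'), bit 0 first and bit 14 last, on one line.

Start: bits=000000000000000
After insert 'eel': sets bits 1 13 -> bits=010000000000010
After insert 'fox': sets bits 6 10 -> bits=010000100010010
After insert 'koi': sets bits 4 6 -> bits=010010100010010
After insert 'owl': sets bits 1 14 -> bits=010010100010011
After insert 'cat': sets bits 0 5 -> bits=110011100010011
After insert 'emu': sets bits 11 12 -> bits=110011100011111

Answer: 110011100011111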